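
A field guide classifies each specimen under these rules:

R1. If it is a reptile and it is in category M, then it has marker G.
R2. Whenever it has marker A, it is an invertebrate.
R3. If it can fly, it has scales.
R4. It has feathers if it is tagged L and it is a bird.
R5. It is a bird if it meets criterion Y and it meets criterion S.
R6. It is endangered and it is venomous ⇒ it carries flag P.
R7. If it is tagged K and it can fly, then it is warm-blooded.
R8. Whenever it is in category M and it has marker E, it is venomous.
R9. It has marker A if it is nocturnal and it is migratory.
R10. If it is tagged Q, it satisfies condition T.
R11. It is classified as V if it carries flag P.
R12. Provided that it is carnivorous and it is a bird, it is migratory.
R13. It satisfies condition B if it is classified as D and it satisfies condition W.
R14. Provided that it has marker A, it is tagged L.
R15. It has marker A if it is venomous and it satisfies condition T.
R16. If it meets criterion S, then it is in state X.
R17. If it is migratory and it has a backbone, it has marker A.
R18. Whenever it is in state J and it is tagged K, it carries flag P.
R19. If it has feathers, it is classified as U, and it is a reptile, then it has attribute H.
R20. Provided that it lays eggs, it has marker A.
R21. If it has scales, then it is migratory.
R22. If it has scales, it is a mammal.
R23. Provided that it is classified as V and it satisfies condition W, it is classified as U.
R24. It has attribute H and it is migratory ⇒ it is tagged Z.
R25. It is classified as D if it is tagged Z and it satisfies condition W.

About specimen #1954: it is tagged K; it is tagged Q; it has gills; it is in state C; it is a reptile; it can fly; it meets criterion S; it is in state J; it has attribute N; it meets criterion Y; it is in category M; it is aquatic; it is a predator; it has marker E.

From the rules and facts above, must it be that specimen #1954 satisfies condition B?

Forward chaining from the given facts derives: has marker G, has scales, is a bird, is warm-blooded, is venomous, satisfies condition T, has marker A, is in state X, carries flag P, is migratory, is a mammal, is an invertebrate, is classified as V, is tagged L, has feathers.
The only rule concluding "it satisfies condition B" is R13, which needs "it is classified as D"; that is never established.

No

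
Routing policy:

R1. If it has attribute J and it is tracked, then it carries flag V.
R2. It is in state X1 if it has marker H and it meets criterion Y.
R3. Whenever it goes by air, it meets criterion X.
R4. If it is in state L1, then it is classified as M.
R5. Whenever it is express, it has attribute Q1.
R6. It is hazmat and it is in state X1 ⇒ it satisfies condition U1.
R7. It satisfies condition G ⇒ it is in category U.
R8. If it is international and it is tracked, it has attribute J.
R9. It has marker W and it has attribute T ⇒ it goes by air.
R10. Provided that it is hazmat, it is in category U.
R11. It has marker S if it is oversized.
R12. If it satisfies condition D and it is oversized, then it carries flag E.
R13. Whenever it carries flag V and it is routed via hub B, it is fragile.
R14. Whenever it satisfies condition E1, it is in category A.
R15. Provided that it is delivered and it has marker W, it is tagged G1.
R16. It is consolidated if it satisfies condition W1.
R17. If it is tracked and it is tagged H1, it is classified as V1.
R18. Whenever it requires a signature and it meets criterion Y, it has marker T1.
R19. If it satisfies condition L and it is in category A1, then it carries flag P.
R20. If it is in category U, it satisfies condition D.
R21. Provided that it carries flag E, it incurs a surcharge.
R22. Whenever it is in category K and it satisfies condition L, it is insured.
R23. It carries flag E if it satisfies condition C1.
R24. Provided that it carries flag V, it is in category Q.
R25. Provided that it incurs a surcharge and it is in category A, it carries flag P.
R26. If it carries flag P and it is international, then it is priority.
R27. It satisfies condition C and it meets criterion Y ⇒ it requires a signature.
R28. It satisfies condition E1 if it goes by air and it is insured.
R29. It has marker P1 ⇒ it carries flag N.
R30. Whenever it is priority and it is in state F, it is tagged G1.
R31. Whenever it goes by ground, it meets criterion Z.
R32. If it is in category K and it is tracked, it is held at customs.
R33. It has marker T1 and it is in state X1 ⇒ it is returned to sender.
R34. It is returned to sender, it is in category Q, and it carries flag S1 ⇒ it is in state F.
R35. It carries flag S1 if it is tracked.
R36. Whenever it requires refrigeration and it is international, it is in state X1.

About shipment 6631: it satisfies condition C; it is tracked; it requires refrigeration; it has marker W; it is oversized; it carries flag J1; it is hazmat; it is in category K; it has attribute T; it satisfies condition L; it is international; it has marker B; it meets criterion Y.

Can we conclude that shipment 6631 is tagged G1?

Yes

By R8 (it is international, it is tracked): it has attribute J.
By R9 (it has marker W, it has attribute T): it goes by air.
By R10 (it is hazmat): it is in category U.
By R20 (it is in category U): it satisfies condition D.
By R22 (it is in category K, it satisfies condition L): it is insured.
By R27 (it satisfies condition C, it meets criterion Y): it requires a signature.
By R28 (it goes by air, it is insured): it satisfies condition E1.
By R35 (it is tracked): it carries flag S1.
By R36 (it requires refrigeration, it is international): it is in state X1.
By R1 (it has attribute J, it is tracked): it carries flag V.
By R12 (it satisfies condition D, it is oversized): it carries flag E.
By R14 (it satisfies condition E1): it is in category A.
By R18 (it requires a signature, it meets criterion Y): it has marker T1.
By R21 (it carries flag E): it incurs a surcharge.
By R24 (it carries flag V): it is in category Q.
By R25 (it incurs a surcharge, it is in category A): it carries flag P.
By R26 (it carries flag P, it is international): it is priority.
By R33 (it has marker T1, it is in state X1): it is returned to sender.
By R34 (it is returned to sender, it is in category Q, it carries flag S1): it is in state F.
By R30 (it is priority, it is in state F): it is tagged G1.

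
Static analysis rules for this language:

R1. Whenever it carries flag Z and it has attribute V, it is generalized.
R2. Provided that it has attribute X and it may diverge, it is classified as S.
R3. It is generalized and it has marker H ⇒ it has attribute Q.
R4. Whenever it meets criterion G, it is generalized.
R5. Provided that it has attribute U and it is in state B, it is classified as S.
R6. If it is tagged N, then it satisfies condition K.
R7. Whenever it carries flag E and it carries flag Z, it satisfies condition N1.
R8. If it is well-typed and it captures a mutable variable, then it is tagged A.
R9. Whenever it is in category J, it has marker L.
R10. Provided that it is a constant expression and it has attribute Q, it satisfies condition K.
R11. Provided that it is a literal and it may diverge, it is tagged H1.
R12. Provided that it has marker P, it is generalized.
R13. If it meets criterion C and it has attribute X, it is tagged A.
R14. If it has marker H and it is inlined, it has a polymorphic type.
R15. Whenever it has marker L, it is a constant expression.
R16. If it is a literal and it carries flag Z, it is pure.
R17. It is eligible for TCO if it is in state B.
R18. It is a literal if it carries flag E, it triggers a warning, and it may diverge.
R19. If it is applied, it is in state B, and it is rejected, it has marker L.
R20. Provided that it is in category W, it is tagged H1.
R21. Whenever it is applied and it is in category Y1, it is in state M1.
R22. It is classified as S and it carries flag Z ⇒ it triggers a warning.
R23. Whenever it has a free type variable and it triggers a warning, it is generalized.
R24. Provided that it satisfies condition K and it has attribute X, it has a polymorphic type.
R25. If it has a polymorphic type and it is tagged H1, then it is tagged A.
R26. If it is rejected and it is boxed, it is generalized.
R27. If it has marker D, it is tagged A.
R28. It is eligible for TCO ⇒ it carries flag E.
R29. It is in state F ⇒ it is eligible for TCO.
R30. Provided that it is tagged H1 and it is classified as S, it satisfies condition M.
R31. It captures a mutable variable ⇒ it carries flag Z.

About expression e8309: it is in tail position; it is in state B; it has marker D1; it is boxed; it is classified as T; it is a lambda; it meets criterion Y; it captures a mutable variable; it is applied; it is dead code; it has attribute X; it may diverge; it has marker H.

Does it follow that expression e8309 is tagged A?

No

Forward chaining from the given facts derives: is classified as S, is eligible for TCO, carries flag E, carries flag Z, satisfies condition N1, triggers a warning, is a literal, is tagged H1, is pure, satisfies condition M.
Rules concluding "it is tagged A": R8 needs "it is well-typed"; R13 needs "it meets criterion C"; R25 needs "it has a polymorphic type"; R27 needs "it has marker D" — none of these are established.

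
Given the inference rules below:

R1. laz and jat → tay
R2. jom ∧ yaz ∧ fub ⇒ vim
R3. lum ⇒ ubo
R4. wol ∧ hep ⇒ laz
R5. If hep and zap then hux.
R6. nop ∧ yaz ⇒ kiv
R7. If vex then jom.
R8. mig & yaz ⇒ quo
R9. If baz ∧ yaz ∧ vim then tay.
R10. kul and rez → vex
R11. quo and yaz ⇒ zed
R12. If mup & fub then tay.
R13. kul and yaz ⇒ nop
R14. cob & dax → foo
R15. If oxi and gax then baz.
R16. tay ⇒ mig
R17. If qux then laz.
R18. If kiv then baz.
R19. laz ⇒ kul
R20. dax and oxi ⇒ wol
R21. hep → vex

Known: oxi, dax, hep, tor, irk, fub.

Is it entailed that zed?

No

Forward chaining from the given facts derives: wol, vex, laz, jom, kul.
The only rule concluding zed is R11, which needs quo; that is never established.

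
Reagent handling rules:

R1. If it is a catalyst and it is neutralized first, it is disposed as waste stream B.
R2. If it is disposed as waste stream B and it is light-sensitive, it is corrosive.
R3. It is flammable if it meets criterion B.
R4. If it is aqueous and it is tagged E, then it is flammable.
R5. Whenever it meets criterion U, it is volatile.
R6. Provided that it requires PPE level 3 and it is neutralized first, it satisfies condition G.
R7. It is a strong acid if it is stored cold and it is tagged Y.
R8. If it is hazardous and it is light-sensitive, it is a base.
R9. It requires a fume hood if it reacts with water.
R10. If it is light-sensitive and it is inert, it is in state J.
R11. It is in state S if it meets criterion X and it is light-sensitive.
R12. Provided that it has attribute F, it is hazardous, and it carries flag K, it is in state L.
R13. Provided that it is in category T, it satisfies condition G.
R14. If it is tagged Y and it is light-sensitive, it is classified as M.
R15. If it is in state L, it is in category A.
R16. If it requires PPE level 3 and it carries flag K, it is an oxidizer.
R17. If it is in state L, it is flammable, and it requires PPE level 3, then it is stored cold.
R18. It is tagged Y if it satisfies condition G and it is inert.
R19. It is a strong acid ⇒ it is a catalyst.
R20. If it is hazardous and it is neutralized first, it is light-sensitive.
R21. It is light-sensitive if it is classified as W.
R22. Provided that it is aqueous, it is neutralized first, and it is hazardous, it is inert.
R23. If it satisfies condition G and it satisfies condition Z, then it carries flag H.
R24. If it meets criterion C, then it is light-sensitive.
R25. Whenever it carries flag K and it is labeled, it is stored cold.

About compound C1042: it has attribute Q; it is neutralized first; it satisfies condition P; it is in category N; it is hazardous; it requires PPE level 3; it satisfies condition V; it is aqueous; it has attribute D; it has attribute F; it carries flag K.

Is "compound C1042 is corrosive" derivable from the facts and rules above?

Forward chaining from the given facts derives: satisfies condition G, is in state L, is in category A, is an oxidizer, is light-sensitive, is inert, is a base, is in state J, is tagged Y, is classified as M.
The only rule concluding "it is corrosive" is R2, which needs "it is disposed as waste stream B"; that is never established.

No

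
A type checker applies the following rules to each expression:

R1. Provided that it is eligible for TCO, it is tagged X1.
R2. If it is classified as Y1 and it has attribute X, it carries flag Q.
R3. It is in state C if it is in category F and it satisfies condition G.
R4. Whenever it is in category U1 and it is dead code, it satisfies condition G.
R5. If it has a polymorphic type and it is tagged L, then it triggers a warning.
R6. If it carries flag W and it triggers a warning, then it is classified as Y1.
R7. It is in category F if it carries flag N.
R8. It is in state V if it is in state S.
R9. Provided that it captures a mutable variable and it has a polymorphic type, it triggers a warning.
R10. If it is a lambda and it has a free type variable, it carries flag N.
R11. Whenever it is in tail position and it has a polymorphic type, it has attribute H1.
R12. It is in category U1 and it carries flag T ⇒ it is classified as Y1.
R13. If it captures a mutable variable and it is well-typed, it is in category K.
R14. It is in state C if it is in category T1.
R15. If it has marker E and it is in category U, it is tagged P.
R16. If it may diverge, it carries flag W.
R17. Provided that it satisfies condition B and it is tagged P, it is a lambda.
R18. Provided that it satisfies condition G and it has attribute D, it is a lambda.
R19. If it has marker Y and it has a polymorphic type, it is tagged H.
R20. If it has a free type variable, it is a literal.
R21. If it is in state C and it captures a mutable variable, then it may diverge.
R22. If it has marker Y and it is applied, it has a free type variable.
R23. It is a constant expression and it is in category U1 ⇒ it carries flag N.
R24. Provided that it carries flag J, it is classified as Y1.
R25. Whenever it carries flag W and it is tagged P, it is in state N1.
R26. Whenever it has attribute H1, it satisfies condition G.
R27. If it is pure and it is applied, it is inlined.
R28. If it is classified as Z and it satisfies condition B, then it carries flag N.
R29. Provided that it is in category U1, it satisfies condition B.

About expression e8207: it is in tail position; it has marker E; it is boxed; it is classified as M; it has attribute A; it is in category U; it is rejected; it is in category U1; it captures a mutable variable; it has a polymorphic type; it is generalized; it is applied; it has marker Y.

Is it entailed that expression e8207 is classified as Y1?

By R9 (it captures a mutable variable, it has a polymorphic type): it triggers a warning.
By R11 (it is in tail position, it has a polymorphic type): it has attribute H1.
By R15 (it has marker E, it is in category U): it is tagged P.
By R22 (it has marker Y, it is applied): it has a free type variable.
By R26 (it has attribute H1): it satisfies condition G.
By R29 (it is in category U1): it satisfies condition B.
By R17 (it satisfies condition B, it is tagged P): it is a lambda.
By R10 (it is a lambda, it has a free type variable): it carries flag N.
By R7 (it carries flag N): it is in category F.
By R3 (it is in category F, it satisfies condition G): it is in state C.
By R21 (it is in state C, it captures a mutable variable): it may diverge.
By R16 (it may diverge): it carries flag W.
By R6 (it carries flag W, it triggers a warning): it is classified as Y1.

Yes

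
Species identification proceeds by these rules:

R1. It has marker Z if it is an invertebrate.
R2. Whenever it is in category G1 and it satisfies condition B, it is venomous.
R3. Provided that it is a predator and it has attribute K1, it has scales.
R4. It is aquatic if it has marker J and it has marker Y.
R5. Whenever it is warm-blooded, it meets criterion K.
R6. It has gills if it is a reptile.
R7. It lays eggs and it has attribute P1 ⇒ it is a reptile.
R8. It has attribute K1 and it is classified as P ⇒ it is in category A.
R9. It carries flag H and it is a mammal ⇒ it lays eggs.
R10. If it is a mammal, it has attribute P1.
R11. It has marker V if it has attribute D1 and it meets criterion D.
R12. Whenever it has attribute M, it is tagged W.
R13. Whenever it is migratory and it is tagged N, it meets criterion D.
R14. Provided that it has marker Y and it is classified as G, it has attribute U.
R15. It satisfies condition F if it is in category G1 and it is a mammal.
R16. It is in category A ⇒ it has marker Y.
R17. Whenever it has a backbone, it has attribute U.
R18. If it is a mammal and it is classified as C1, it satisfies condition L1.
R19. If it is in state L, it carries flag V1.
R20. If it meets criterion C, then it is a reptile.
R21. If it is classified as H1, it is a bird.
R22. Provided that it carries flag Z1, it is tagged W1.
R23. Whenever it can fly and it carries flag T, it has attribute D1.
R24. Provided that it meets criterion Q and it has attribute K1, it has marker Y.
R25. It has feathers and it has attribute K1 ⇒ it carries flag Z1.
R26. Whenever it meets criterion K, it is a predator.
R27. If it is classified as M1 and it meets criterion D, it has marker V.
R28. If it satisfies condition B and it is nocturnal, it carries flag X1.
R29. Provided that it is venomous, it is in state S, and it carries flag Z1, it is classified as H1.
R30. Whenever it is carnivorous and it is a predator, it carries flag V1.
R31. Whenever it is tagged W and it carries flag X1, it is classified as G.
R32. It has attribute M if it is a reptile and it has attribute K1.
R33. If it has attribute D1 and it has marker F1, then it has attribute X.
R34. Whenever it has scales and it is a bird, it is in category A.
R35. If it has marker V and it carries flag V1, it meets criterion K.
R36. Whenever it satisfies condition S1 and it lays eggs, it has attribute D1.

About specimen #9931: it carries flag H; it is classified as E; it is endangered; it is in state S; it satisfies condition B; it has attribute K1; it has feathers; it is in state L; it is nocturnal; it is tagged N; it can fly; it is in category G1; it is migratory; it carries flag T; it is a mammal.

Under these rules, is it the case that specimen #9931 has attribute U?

By R2 (it is in category G1, it satisfies condition B): it is venomous.
By R9 (it carries flag H, it is a mammal): it lays eggs.
By R10 (it is a mammal): it has attribute P1.
By R13 (it is migratory, it is tagged N): it meets criterion D.
By R19 (it is in state L): it carries flag V1.
By R23 (it can fly, it carries flag T): it has attribute D1.
By R25 (it has feathers, it has attribute K1): it carries flag Z1.
By R28 (it satisfies condition B, it is nocturnal): it carries flag X1.
By R29 (it is venomous, it is in state S, it carries flag Z1): it is classified as H1.
By R7 (it lays eggs, it has attribute P1): it is a reptile.
By R11 (it has attribute D1, it meets criterion D): it has marker V.
By R21 (it is classified as H1): it is a bird.
By R32 (it is a reptile, it has attribute K1): it has attribute M.
By R35 (it has marker V, it carries flag V1): it meets criterion K.
By R12 (it has attribute M): it is tagged W.
By R26 (it meets criterion K): it is a predator.
By R31 (it is tagged W, it carries flag X1): it is classified as G.
By R3 (it is a predator, it has attribute K1): it has scales.
By R34 (it has scales, it is a bird): it is in category A.
By R16 (it is in category A): it has marker Y.
By R14 (it has marker Y, it is classified as G): it has attribute U.

Yes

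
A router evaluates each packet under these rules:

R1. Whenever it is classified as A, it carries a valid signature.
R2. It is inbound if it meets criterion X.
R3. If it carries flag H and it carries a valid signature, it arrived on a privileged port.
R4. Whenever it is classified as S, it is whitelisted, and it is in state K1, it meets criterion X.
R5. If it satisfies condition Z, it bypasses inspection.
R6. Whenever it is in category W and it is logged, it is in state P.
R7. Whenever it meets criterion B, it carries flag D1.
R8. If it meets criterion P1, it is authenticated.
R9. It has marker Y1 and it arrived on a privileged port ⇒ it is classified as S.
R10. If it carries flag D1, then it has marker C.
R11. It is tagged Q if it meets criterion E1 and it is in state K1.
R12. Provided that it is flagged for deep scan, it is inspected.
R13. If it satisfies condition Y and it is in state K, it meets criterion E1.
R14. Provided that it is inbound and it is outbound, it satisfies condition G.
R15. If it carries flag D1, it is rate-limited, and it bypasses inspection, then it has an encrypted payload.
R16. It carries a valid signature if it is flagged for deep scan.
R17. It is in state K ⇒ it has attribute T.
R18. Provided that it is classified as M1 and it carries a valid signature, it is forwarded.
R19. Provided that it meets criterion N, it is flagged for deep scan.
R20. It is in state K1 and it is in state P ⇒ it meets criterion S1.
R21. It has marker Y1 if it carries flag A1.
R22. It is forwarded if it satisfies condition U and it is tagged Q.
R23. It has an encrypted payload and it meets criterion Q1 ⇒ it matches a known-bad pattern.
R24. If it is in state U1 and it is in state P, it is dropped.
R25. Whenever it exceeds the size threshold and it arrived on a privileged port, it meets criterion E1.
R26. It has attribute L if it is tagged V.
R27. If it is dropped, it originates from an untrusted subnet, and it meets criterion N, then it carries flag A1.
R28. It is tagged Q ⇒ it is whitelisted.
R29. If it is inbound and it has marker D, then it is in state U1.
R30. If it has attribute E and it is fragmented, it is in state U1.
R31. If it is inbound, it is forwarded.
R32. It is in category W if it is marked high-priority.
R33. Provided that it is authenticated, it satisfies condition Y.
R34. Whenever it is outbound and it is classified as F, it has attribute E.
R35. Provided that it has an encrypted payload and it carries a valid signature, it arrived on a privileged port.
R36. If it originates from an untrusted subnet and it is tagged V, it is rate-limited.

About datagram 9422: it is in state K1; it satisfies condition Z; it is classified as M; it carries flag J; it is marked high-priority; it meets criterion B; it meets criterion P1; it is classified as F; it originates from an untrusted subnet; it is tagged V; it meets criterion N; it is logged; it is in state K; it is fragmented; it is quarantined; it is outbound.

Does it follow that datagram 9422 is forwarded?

By R5 (it satisfies condition Z): it bypasses inspection.
By R7 (it meets criterion B): it carries flag D1.
By R8 (it meets criterion P1): it is authenticated.
By R19 (it meets criterion N): it is flagged for deep scan.
By R32 (it is marked high-priority): it is in category W.
By R33 (it is authenticated): it satisfies condition Y.
By R34 (it is outbound, it is classified as F): it has attribute E.
By R36 (it originates from an untrusted subnet, it is tagged V): it is rate-limited.
By R6 (it is in category W, it is logged): it is in state P.
By R13 (it satisfies condition Y, it is in state K): it meets criterion E1.
By R15 (it carries flag D1, it is rate-limited, it bypasses inspection): it has an encrypted payload.
By R16 (it is flagged for deep scan): it carries a valid signature.
By R30 (it has attribute E, it is fragmented): it is in state U1.
By R35 (it has an encrypted payload, it carries a valid signature): it arrived on a privileged port.
By R11 (it meets criterion E1, it is in state K1): it is tagged Q.
By R24 (it is in state U1, it is in state P): it is dropped.
By R27 (it is dropped, it originates from an untrusted subnet, it meets criterion N): it carries flag A1.
By R28 (it is tagged Q): it is whitelisted.
By R21 (it carries flag A1): it has marker Y1.
By R9 (it has marker Y1, it arrived on a privileged port): it is classified as S.
By R4 (it is classified as S, it is whitelisted, it is in state K1): it meets criterion X.
By R2 (it meets criterion X): it is inbound.
By R31 (it is inbound): it is forwarded.

Yes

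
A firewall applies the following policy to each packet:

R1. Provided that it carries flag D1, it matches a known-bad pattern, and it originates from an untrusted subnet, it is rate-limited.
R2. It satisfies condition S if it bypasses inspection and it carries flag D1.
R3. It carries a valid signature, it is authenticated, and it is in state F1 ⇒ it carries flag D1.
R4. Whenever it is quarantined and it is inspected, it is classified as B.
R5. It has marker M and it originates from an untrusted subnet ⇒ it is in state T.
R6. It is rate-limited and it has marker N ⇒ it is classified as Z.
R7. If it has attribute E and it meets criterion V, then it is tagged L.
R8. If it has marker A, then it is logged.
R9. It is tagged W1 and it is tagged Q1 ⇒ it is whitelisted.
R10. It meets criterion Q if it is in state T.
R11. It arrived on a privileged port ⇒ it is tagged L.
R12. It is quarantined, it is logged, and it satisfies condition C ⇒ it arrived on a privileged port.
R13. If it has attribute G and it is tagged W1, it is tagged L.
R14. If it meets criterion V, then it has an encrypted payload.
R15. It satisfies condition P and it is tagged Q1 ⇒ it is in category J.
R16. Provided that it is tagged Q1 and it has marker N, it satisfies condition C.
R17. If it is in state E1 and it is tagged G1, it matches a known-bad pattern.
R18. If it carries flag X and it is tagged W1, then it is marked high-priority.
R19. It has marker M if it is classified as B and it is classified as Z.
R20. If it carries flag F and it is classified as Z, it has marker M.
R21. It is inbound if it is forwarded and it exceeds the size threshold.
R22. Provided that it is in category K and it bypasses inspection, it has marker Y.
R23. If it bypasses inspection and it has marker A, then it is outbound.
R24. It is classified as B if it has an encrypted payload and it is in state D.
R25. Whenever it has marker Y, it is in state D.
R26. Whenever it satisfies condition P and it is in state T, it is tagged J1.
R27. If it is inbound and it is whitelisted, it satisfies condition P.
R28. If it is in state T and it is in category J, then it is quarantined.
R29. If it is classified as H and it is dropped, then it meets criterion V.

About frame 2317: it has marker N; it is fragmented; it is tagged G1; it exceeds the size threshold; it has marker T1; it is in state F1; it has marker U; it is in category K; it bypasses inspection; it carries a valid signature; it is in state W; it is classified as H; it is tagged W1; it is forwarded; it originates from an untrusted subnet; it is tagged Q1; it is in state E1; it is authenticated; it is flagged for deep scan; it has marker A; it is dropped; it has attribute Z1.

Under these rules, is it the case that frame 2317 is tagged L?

By R3 (it carries a valid signature, it is authenticated, it is in state F1): it carries flag D1.
By R8 (it has marker A): it is logged.
By R9 (it is tagged W1, it is tagged Q1): it is whitelisted.
By R16 (it is tagged Q1, it has marker N): it satisfies condition C.
By R17 (it is in state E1, it is tagged G1): it matches a known-bad pattern.
By R21 (it is forwarded, it exceeds the size threshold): it is inbound.
By R22 (it is in category K, it bypasses inspection): it has marker Y.
By R25 (it has marker Y): it is in state D.
By R27 (it is inbound, it is whitelisted): it satisfies condition P.
By R29 (it is classified as H, it is dropped): it meets criterion V.
By R1 (it carries flag D1, it matches a known-bad pattern, it originates from an untrusted subnet): it is rate-limited.
By R6 (it is rate-limited, it has marker N): it is classified as Z.
By R14 (it meets criterion V): it has an encrypted payload.
By R15 (it satisfies condition P, it is tagged Q1): it is in category J.
By R24 (it has an encrypted payload, it is in state D): it is classified as B.
By R19 (it is classified as B, it is classified as Z): it has marker M.
By R5 (it has marker M, it originates from an untrusted subnet): it is in state T.
By R28 (it is in state T, it is in category J): it is quarantined.
By R12 (it is quarantined, it is logged, it satisfies condition C): it arrived on a privileged port.
By R11 (it arrived on a privileged port): it is tagged L.

Yes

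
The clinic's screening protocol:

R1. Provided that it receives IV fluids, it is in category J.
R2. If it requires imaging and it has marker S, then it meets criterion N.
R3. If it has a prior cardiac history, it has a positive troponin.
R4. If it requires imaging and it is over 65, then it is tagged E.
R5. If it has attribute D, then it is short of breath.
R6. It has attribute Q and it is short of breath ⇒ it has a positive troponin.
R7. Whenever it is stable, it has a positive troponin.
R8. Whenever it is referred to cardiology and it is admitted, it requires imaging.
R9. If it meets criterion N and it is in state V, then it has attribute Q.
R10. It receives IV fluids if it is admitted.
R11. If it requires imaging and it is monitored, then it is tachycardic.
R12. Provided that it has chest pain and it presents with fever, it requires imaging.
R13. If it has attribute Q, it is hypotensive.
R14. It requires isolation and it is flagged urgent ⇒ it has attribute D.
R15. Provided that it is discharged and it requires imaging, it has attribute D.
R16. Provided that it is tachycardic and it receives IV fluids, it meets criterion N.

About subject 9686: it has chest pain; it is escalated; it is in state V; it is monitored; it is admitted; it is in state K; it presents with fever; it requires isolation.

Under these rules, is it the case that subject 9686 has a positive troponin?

No

Forward chaining from the given facts derives: receives IV fluids, requires imaging, is in category J, is tachycardic, meets criterion N, has attribute Q, is hypotensive.
Rules concluding "it has a positive troponin": R3 needs "it has a prior cardiac history"; R6 needs "it is short of breath"; R7 needs "it is stable" — none of these are established.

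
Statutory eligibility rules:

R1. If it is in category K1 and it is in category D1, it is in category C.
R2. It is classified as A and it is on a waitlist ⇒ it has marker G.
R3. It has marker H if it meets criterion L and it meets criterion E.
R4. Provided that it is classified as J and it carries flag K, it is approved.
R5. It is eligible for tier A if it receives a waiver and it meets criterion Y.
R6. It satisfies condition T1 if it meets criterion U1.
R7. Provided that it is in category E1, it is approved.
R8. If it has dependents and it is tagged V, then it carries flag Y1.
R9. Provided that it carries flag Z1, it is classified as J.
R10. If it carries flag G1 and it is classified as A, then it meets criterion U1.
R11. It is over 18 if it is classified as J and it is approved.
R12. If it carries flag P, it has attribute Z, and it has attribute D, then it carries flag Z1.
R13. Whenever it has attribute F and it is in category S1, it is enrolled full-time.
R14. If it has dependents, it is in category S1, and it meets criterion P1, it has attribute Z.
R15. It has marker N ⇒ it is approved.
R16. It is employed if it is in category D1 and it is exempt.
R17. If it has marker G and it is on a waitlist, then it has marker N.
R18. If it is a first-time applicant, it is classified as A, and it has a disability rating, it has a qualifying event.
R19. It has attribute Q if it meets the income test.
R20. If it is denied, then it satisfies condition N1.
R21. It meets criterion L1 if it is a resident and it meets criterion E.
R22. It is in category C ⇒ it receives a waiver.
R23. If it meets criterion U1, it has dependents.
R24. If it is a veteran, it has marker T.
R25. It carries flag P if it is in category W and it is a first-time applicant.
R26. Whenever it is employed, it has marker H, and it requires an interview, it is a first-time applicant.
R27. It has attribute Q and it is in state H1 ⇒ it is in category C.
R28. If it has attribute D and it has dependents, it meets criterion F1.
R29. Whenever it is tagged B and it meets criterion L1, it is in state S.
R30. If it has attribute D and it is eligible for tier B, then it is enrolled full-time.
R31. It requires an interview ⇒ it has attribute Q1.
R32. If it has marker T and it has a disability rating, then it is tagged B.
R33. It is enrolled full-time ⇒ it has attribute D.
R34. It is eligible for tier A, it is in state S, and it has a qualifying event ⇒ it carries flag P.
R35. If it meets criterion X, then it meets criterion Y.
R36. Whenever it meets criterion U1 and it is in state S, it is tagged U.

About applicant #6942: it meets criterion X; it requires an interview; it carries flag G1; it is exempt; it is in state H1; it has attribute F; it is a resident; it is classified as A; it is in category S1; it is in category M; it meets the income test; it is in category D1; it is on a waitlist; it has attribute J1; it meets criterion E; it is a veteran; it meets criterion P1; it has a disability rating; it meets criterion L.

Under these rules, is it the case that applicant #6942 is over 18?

By R2 (it is classified as A, it is on a waitlist): it has marker G.
By R3 (it meets criterion L, it meets criterion E): it has marker H.
By R10 (it carries flag G1, it is classified as A): it meets criterion U1.
By R13 (it has attribute F, it is in category S1): it is enrolled full-time.
By R16 (it is in category D1, it is exempt): it is employed.
By R17 (it has marker G, it is on a waitlist): it has marker N.
By R19 (it meets the income test): it has attribute Q.
By R21 (it is a resident, it meets criterion E): it meets criterion L1.
By R23 (it meets criterion U1): it has dependents.
By R24 (it is a veteran): it has marker T.
By R26 (it is employed, it has marker H, it requires an interview): it is a first-time applicant.
By R27 (it has attribute Q, it is in state H1): it is in category C.
By R32 (it has marker T, it has a disability rating): it is tagged B.
By R33 (it is enrolled full-time): it has attribute D.
By R35 (it meets criterion X): it meets criterion Y.
By R14 (it has dependents, it is in category S1, it meets criterion P1): it has attribute Z.
By R15 (it has marker N): it is approved.
By R18 (it is a first-time applicant, it is classified as A, it has a disability rating): it has a qualifying event.
By R22 (it is in category C): it receives a waiver.
By R29 (it is tagged B, it meets criterion L1): it is in state S.
By R5 (it receives a waiver, it meets criterion Y): it is eligible for tier A.
By R34 (it is eligible for tier A, it is in state S, it has a qualifying event): it carries flag P.
By R12 (it carries flag P, it has attribute Z, it has attribute D): it carries flag Z1.
By R9 (it carries flag Z1): it is classified as J.
By R11 (it is classified as J, it is approved): it is over 18.

Yes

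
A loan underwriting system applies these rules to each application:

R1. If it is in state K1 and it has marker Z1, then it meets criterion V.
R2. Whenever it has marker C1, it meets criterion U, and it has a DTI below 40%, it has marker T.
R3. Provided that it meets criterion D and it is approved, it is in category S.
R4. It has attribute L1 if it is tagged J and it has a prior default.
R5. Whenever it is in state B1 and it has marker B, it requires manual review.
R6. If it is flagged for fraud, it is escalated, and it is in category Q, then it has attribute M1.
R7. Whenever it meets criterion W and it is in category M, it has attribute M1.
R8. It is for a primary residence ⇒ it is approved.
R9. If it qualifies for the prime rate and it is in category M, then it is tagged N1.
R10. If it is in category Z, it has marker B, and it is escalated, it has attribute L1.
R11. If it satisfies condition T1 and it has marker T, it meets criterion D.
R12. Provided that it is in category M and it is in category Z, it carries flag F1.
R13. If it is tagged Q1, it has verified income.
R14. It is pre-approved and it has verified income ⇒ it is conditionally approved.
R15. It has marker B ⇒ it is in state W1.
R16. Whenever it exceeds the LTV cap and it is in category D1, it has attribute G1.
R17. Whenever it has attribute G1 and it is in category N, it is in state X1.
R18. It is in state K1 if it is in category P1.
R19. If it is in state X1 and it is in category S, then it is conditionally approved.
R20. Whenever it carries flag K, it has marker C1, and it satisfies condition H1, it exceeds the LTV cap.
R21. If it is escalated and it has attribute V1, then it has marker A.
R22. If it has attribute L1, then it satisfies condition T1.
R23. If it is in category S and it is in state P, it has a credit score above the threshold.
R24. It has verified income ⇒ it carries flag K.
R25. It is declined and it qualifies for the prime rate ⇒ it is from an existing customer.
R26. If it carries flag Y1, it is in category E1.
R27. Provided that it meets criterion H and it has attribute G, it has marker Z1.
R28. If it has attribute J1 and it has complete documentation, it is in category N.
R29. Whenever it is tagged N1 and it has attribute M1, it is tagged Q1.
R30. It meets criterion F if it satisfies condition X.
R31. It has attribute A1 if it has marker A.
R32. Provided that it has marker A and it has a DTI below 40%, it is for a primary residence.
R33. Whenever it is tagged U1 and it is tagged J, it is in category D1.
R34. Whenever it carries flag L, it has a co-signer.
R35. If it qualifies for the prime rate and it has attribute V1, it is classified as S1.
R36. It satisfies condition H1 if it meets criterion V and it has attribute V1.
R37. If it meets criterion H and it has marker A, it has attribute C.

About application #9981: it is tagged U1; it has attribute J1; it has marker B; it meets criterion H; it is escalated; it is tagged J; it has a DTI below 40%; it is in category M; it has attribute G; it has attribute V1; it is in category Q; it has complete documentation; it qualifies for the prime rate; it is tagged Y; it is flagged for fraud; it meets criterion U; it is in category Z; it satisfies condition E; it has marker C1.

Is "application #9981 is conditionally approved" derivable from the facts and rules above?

Forward chaining from the given facts derives: has marker T, has attribute M1, is tagged N1, has attribute L1, carries flag F1, is in state W1, has marker A, satisfies condition T1, has marker Z1, is in category N, is tagged Q1, has attribute A1, is for a primary residence, is in category D1, is classified as S1, has attribute C, is approved, meets criterion D, has verified income, carries flag K, is in category S.
Rules concluding "it is conditionally approved": R14 needs "it is pre-approved"; R19 needs "it is in state X1" — none of these are established.

No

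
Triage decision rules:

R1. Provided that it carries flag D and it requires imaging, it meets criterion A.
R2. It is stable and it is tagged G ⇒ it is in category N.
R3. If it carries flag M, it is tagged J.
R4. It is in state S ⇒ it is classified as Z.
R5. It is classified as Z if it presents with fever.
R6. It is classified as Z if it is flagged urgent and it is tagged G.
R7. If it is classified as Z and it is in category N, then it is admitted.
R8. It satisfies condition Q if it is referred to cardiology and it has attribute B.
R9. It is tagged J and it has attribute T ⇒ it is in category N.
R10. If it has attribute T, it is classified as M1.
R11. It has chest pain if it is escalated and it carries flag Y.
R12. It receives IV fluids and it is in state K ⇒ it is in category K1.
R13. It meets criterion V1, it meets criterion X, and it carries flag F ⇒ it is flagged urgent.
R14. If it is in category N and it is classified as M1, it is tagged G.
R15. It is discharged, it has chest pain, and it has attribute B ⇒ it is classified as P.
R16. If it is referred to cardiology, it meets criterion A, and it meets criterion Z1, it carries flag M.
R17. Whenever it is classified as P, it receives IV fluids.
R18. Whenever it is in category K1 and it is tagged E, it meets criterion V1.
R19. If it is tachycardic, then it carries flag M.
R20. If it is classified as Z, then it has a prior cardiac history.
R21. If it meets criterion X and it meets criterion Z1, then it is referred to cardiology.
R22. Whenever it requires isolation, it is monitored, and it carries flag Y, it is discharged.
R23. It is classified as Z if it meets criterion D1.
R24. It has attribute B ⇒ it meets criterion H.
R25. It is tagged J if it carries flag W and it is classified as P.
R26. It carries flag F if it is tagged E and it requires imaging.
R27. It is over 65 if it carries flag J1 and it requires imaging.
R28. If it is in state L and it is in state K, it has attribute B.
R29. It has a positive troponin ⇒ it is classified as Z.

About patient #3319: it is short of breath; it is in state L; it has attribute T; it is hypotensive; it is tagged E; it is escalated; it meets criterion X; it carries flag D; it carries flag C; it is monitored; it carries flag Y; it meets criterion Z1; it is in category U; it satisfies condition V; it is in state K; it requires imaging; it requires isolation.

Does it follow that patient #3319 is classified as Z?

Yes

By R1 (it carries flag D, it requires imaging): it meets criterion A.
By R10 (it has attribute T): it is classified as M1.
By R11 (it is escalated, it carries flag Y): it has chest pain.
By R21 (it meets criterion X, it meets criterion Z1): it is referred to cardiology.
By R22 (it requires isolation, it is monitored, it carries flag Y): it is discharged.
By R26 (it is tagged E, it requires imaging): it carries flag F.
By R28 (it is in state L, it is in state K): it has attribute B.
By R15 (it is discharged, it has chest pain, it has attribute B): it is classified as P.
By R16 (it is referred to cardiology, it meets criterion A, it meets criterion Z1): it carries flag M.
By R17 (it is classified as P): it receives IV fluids.
By R3 (it carries flag M): it is tagged J.
By R9 (it is tagged J, it has attribute T): it is in category N.
By R12 (it receives IV fluids, it is in state K): it is in category K1.
By R14 (it is in category N, it is classified as M1): it is tagged G.
By R18 (it is in category K1, it is tagged E): it meets criterion V1.
By R13 (it meets criterion V1, it meets criterion X, it carries flag F): it is flagged urgent.
By R6 (it is flagged urgent, it is tagged G): it is classified as Z.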